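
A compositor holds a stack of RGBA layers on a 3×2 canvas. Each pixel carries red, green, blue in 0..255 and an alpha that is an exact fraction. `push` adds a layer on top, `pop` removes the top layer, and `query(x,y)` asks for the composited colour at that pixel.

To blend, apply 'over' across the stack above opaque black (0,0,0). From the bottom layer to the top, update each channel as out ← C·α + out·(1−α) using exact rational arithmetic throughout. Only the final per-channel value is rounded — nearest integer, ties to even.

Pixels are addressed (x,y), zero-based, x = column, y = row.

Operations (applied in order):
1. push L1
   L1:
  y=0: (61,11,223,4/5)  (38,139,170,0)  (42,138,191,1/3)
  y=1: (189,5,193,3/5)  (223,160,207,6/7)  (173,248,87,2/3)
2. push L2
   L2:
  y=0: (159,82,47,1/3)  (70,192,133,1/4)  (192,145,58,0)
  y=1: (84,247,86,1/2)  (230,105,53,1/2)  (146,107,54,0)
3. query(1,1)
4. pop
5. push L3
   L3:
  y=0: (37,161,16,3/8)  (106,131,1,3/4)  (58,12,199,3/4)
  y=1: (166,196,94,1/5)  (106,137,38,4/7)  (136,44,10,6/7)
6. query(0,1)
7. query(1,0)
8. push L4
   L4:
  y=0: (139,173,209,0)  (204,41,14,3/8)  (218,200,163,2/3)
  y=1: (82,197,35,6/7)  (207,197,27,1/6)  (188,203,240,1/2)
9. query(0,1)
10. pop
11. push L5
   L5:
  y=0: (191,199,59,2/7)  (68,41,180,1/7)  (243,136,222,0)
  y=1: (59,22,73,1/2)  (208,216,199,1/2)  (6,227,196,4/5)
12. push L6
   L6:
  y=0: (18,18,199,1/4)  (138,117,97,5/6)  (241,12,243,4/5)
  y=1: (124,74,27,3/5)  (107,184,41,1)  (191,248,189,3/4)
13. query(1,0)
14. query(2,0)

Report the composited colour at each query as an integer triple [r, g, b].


query (1,1) [L1,L2] — begin 0,0,0
L1 α=6/7: [1338/7, 960/7, 1242/7]
L2 α=1/2: [1474/7, 1695/14, 1613/14]
= [211, 121, 115]

query (0,1) [L1,L3] — begin 0,0,0
+L1 (α=3/5) → [567/5, 3, 579/5]
+L3 (α=1/5) → [3098/25, 208/5, 2786/25]
= [124, 42, 111]

query (1,0) [L1,L3] — begin 0,0,0
L1 α=0: [0, 0, 0]
L3 α=3/4: [159/2, 393/4, 3/4]
→ [80, 98, 1]

(0,1) stack=L1,L3,L4; from [0,0,0]:
+L1 (α=3/5) → [567/5, 3, 579/5]
+L3 (α=1/5) → [3098/25, 208/5, 2786/25]
+L4 (α=6/7) → [15398/175, 874/5, 1148/25]
rounded: [88, 175, 46]

at x=1,y=0 over L1,L3,L5,L6:
+L1 (α=0) → [0, 0, 0]
+L3 (α=3/4) → [159/2, 393/4, 3/4]
+L5 (α=1/7) → [545/7, 1261/14, 369/14]
+L6 (α=5/6) → [5375/42, 9451/84, 7159/84]
= [128, 113, 85]

at x=2,y=0 over L1,L3,L5,L6:
after L1 α=1/3: [14, 46, 191/3]
after L3 α=3/4: [47, 41/2, 991/6]
after L5 α=0: [47, 41/2, 991/6]
after L6 α=4/5: [1011/5, 137/10, 6823/30]
rounded: [202, 14, 227]


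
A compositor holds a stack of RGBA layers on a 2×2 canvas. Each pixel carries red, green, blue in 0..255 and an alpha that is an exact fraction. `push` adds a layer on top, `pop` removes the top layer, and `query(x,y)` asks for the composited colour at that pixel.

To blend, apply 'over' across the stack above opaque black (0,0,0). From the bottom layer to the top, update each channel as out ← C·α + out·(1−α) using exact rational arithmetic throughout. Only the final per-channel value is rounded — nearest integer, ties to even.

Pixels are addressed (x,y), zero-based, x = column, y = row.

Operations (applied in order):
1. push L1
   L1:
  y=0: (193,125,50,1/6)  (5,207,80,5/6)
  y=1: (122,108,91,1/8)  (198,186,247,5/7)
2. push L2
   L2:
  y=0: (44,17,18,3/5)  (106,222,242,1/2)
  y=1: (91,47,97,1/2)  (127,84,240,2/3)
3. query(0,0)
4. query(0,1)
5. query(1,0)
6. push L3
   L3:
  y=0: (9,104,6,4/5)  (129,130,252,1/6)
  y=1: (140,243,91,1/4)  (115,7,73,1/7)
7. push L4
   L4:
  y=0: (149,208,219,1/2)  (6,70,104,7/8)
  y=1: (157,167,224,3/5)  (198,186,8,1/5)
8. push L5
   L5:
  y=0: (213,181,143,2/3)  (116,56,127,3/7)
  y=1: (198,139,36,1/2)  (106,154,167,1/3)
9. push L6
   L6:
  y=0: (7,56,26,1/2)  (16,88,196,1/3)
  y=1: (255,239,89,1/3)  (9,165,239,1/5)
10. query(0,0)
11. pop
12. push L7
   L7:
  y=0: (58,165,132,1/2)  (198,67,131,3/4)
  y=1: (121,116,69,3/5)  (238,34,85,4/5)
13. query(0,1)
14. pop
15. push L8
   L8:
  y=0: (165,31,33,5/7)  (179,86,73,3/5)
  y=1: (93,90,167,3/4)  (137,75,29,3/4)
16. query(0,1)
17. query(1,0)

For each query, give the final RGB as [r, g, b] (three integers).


(0,0) stack=L1,L2; from [0,0,0]:
+L1 (α=1/6) → [193/6, 125/6, 25/3]
+L2 (α=3/5) → [589/15, 278/15, 212/15]
→ [39, 19, 14]

query (0,1) [L1,L2] — begin 0,0,0
L1 α=1/8: [61/4, 27/2, 91/8]
L2 α=1/2: [425/8, 121/4, 867/16]
= [53, 30, 54]

(1,0) stack=L1,L2; from [0,0,0]:
+L1 (α=5/6) → [25/6, 345/2, 200/3]
+L2 (α=1/2) → [661/12, 789/4, 463/3]
rounded: [55, 197, 154]

query (0,0) [L1,L2,L3,L4,L5,L6] — begin 0,0,0
after L1 α=1/6: [193/6, 125/6, 25/3]
after L2 α=3/5: [589/15, 278/15, 212/15]
after L3 α=4/5: [1129/75, 6518/75, 572/75]
after L4 α=1/2: [6152/75, 11059/75, 16997/150]
after L5 α=2/3: [38102/225, 38209/225, 59897/450]
after L6 α=1/2: [39677/450, 50809/450, 71597/900]
= [88, 113, 80]

(0,1) stack=L1,L2,L3,L4,L5,L7; from [0,0,0]:
+L1 (α=1/8) → [61/4, 27/2, 91/8]
+L2 (α=1/2) → [425/8, 121/4, 867/16]
+L3 (α=1/4) → [2395/32, 1335/16, 4057/64]
+L4 (α=3/5) → [9931/80, 5343/40, 25561/160]
+L5 (α=1/2) → [25771/160, 10903/80, 31321/320]
+L7 (α=3/5) → [54811/400, 24823/200, 64441/800]
→ [137, 124, 81]

at x=0,y=1 over L1,L2,L3,L4,L5,L8:
after L1 α=1/8: [61/4, 27/2, 91/8]
after L2 α=1/2: [425/8, 121/4, 867/16]
after L3 α=1/4: [2395/32, 1335/16, 4057/64]
after L4 α=3/5: [9931/80, 5343/40, 25561/160]
after L5 α=1/2: [25771/160, 10903/80, 31321/320]
after L8 α=3/4: [70411/640, 32503/320, 191641/1280]
rounded: [110, 102, 150]

at x=1,y=0 over L1,L2,L3,L4,L5,L8:
L1 α=5/6: [25/6, 345/2, 200/3]
L2 α=1/2: [661/12, 789/4, 463/3]
L3 α=1/6: [4853/72, 4465/24, 3071/18]
L4 α=7/8: [7877/576, 16225/192, 16175/144]
L5 α=3/7: [57989/1008, 24289/336, 29891/252]
L8 α=3/5: [328637/2520, 67633/840, 11497/126]
rounded: [130, 81, 91]


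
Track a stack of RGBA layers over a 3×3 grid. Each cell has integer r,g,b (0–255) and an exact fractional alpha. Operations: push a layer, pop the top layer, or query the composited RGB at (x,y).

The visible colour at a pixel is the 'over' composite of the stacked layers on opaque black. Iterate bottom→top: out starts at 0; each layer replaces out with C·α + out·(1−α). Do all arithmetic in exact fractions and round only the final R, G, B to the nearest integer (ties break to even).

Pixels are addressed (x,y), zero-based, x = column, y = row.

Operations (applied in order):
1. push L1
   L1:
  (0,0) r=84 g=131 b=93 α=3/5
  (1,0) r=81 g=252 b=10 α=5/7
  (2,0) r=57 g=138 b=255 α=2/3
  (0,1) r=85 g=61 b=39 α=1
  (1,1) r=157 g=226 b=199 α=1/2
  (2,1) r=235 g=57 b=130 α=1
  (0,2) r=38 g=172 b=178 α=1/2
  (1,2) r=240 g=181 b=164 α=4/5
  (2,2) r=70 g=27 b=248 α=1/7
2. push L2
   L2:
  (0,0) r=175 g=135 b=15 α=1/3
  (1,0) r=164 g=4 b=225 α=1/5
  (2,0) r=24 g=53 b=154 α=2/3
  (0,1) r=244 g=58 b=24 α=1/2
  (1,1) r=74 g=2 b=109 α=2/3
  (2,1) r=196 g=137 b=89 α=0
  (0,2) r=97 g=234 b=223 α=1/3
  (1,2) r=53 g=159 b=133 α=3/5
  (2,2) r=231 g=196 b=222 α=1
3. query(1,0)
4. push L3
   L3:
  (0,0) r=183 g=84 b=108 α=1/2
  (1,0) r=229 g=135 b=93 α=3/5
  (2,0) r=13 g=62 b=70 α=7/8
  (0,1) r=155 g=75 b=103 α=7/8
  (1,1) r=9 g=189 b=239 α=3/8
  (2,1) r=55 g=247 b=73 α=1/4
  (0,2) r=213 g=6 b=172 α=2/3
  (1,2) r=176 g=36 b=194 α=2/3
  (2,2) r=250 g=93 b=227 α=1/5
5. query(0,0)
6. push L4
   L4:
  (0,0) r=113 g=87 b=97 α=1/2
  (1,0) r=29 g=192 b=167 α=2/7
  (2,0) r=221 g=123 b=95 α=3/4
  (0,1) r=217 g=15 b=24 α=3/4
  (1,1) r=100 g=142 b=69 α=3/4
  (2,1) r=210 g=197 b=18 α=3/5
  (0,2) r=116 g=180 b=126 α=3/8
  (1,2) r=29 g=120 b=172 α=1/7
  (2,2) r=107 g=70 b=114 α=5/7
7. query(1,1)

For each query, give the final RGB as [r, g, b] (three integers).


at x=1,y=0 over L1,L2:
L1 α=5/7: [405/7, 180, 50/7]
L2 α=1/5: [2768/35, 724/5, 355/7]
= [79, 145, 51]

query (0,0) [L1,L2,L3] — begin 0,0,0
+L1 (α=3/5) → [252/5, 393/5, 279/5]
+L2 (α=1/3) → [1379/15, 487/5, 211/5]
+L3 (α=1/2) → [2062/15, 907/10, 751/10]
= [137, 91, 75]

query (1,1) [L1,L2,L3,L4] — begin 0,0,0
L1 α=1/2: [157/2, 113, 199/2]
L2 α=2/3: [151/2, 39, 635/6]
L3 α=3/8: [809/16, 381/4, 7477/48]
L4 α=3/4: [5609/64, 2085/16, 17413/192]
rounded: [88, 130, 91]


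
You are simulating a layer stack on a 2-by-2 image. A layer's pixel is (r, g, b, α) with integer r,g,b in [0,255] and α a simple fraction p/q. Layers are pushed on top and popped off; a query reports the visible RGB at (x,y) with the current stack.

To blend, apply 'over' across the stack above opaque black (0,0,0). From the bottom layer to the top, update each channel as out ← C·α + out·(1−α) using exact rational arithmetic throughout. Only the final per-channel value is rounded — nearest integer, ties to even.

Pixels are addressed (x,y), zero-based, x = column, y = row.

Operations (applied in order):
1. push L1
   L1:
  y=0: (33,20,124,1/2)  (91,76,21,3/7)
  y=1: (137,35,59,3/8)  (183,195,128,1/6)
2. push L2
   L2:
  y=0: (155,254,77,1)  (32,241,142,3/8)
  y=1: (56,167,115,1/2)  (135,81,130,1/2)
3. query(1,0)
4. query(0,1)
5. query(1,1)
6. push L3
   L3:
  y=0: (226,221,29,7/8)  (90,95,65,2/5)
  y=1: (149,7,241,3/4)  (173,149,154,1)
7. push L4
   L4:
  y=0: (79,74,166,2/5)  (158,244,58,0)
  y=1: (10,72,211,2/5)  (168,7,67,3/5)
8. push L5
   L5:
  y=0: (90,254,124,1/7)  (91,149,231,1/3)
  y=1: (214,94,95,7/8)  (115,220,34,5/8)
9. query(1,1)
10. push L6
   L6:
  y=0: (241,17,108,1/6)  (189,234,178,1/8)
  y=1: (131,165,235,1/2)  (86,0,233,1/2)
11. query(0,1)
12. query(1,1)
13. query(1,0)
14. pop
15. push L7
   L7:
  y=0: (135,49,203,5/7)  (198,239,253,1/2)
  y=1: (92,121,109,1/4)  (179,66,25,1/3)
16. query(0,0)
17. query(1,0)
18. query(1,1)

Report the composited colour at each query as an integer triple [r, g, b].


(1,0) stack=L1,L2; from [0,0,0]:
after L1 α=3/7: [39, 228/7, 9]
after L2 α=3/8: [291/8, 6201/56, 471/8]
→ [36, 111, 59]

query (0,1) [L1,L2] — begin 0,0,0
+L1 (α=3/8) → [411/8, 105/8, 177/8]
+L2 (α=1/2) → [859/16, 1441/16, 1097/16]
rounded: [54, 90, 69]

(1,1) stack=L1,L2; from [0,0,0]:
L1 α=1/6: [61/2, 65/2, 64/3]
L2 α=1/2: [331/4, 227/4, 227/3]
→ [83, 57, 76]

(1,1) stack=L1,L2,L3,L4,L5; from [0,0,0]:
L1 α=1/6: [61/2, 65/2, 64/3]
L2 α=1/2: [331/4, 227/4, 227/3]
L3 α=1: [173, 149, 154]
L4 α=3/5: [170, 319/5, 509/5]
L5 α=5/8: [1085/8, 6457/40, 2377/40]
→ [136, 161, 59]

query (0,1) [L1,L2,L3,L4,L5,L6] — begin 0,0,0
+L1 (α=3/8) → [411/8, 105/8, 177/8]
+L2 (α=1/2) → [859/16, 1441/16, 1097/16]
+L3 (α=3/4) → [8011/64, 1777/64, 12665/64]
+L4 (α=2/5) → [25313/320, 14547/320, 65003/320]
+L5 (α=7/8) → [504673/2560, 225107/2560, 277803/2560]
+L6 (α=1/2) → [840033/5120, 647507/5120, 879403/5120]
= [164, 126, 172]

at x=1,y=1 over L1,L2,L3,L4,L5,L6:
after L1 α=1/6: [61/2, 65/2, 64/3]
after L2 α=1/2: [331/4, 227/4, 227/3]
after L3 α=1: [173, 149, 154]
after L4 α=3/5: [170, 319/5, 509/5]
after L5 α=5/8: [1085/8, 6457/40, 2377/40]
after L6 α=1/2: [1773/16, 6457/80, 11697/80]
→ [111, 81, 146]

(1,0) stack=L1,L2,L3,L4,L5,L6; from [0,0,0]:
L1 α=3/7: [39, 228/7, 9]
L2 α=3/8: [291/8, 6201/56, 471/8]
L3 α=2/5: [2313/40, 29243/280, 2453/40]
L4 α=0: [2313/40, 29243/280, 2453/40]
L5 α=1/3: [4133/60, 16701/140, 7073/60]
L6 α=1/8: [40271/480, 21381/160, 60191/480]
= [84, 134, 125]

query (0,0) [L1,L2,L3,L4,L5,L7] — begin 0,0,0
+L1 (α=1/2) → [33/2, 10, 62]
+L2 (α=1) → [155, 254, 77]
+L3 (α=7/8) → [1737/8, 1801/8, 35]
+L4 (α=2/5) → [1295/8, 6587/40, 437/5]
+L5 (α=1/7) → [4245/28, 24841/140, 3242/35]
+L7 (α=5/7) → [13695/98, 41991/490, 42009/245]
rounded: [140, 86, 171]

(1,0) stack=L1,L2,L3,L4,L5,L7; from [0,0,0]:
+L1 (α=3/7) → [39, 228/7, 9]
+L2 (α=3/8) → [291/8, 6201/56, 471/8]
+L3 (α=2/5) → [2313/40, 29243/280, 2453/40]
+L4 (α=0) → [2313/40, 29243/280, 2453/40]
+L5 (α=1/3) → [4133/60, 16701/140, 7073/60]
+L7 (α=1/2) → [16013/120, 50161/280, 22253/120]
→ [133, 179, 185]

(1,1) stack=L1,L2,L3,L4,L5,L7; from [0,0,0]:
L1 α=1/6: [61/2, 65/2, 64/3]
L2 α=1/2: [331/4, 227/4, 227/3]
L3 α=1: [173, 149, 154]
L4 α=3/5: [170, 319/5, 509/5]
L5 α=5/8: [1085/8, 6457/40, 2377/40]
L7 α=1/3: [1801/12, 7777/60, 959/20]
rounded: [150, 130, 48]


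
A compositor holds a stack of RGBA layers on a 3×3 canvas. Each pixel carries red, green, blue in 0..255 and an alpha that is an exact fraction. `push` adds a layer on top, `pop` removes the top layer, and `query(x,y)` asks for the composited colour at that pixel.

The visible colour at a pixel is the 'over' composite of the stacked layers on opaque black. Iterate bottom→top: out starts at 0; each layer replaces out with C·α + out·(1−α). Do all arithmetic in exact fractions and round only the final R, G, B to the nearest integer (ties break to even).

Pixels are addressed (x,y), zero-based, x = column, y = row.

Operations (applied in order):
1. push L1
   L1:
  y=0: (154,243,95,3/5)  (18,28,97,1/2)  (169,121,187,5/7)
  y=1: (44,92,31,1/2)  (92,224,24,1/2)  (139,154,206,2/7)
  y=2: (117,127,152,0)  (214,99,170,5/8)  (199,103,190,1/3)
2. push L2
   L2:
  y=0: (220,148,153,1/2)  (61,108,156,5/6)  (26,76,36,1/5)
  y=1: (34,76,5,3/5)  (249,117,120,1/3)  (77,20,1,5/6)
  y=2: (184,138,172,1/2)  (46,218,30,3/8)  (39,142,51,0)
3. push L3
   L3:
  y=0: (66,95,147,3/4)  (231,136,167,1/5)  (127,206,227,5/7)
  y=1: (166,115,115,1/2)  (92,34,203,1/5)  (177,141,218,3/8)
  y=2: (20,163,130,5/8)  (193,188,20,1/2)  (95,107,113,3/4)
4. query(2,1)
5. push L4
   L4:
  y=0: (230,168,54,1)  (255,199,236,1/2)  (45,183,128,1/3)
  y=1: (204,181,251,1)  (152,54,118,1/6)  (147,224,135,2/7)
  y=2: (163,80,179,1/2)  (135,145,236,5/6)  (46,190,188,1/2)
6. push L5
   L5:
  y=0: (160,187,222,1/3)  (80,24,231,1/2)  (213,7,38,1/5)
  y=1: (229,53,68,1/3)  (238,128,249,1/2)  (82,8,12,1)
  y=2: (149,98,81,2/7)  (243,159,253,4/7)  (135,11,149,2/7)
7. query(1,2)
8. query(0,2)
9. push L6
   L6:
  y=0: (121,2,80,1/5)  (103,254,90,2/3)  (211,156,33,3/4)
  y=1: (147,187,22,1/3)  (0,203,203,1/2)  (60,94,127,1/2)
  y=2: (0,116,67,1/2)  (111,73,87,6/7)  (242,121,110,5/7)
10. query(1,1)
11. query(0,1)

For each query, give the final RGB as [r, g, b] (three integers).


(2,1) stack=L1,L2,L3; from [0,0,0]:
+L1 (α=2/7) → [278/7, 44, 412/7]
+L2 (α=5/6) → [991/14, 24, 149/14]
+L3 (α=3/8) → [12389/112, 543/8, 9901/112]
rounded: [111, 68, 88]

at x=1,y=2 over L1,L2,L3,L4,L5:
L1 α=5/8: [535/4, 495/8, 425/4]
L2 α=3/8: [3227/32, 7707/64, 2485/32]
L3 α=1/2: [9403/64, 19739/128, 3125/64]
L4 α=5/6: [52603/384, 37513/256, 26215/128]
L5 α=4/7: [177019/896, 275355/1792, 208181/896]
= [198, 154, 232]

(0,2) stack=L1,L2,L3,L4,L5; from [0,0,0]:
+L1 (α=0) → [0, 0, 0]
+L2 (α=1/2) → [92, 69, 86]
+L3 (α=5/8) → [47, 511/4, 227/2]
+L4 (α=1/2) → [105, 831/8, 585/4]
+L5 (α=2/7) → [823/7, 5723/56, 3573/28]
rounded: [118, 102, 128]

(1,1) stack=L1,L2,L3,L4,L5,L6; from [0,0,0]:
L1 α=1/2: [46, 112, 12]
L2 α=1/3: [341/3, 341/3, 48]
L3 α=1/5: [328/3, 1466/15, 79]
L4 α=1/6: [1048/9, 814/9, 171/2]
L5 α=1/2: [1595/9, 983/9, 669/4]
L6 α=1/2: [1595/18, 1405/9, 1481/8]
rounded: [89, 156, 185]

(0,1) stack=L1,L2,L3,L4,L5,L6; from [0,0,0]:
+L1 (α=1/2) → [22, 46, 31/2]
+L2 (α=3/5) → [146/5, 64, 46/5]
+L3 (α=1/2) → [488/5, 179/2, 621/10]
+L4 (α=1) → [204, 181, 251]
+L5 (α=1/3) → [637/3, 415/3, 190]
+L6 (α=1/3) → [1715/9, 1391/9, 134]
rounded: [191, 155, 134]


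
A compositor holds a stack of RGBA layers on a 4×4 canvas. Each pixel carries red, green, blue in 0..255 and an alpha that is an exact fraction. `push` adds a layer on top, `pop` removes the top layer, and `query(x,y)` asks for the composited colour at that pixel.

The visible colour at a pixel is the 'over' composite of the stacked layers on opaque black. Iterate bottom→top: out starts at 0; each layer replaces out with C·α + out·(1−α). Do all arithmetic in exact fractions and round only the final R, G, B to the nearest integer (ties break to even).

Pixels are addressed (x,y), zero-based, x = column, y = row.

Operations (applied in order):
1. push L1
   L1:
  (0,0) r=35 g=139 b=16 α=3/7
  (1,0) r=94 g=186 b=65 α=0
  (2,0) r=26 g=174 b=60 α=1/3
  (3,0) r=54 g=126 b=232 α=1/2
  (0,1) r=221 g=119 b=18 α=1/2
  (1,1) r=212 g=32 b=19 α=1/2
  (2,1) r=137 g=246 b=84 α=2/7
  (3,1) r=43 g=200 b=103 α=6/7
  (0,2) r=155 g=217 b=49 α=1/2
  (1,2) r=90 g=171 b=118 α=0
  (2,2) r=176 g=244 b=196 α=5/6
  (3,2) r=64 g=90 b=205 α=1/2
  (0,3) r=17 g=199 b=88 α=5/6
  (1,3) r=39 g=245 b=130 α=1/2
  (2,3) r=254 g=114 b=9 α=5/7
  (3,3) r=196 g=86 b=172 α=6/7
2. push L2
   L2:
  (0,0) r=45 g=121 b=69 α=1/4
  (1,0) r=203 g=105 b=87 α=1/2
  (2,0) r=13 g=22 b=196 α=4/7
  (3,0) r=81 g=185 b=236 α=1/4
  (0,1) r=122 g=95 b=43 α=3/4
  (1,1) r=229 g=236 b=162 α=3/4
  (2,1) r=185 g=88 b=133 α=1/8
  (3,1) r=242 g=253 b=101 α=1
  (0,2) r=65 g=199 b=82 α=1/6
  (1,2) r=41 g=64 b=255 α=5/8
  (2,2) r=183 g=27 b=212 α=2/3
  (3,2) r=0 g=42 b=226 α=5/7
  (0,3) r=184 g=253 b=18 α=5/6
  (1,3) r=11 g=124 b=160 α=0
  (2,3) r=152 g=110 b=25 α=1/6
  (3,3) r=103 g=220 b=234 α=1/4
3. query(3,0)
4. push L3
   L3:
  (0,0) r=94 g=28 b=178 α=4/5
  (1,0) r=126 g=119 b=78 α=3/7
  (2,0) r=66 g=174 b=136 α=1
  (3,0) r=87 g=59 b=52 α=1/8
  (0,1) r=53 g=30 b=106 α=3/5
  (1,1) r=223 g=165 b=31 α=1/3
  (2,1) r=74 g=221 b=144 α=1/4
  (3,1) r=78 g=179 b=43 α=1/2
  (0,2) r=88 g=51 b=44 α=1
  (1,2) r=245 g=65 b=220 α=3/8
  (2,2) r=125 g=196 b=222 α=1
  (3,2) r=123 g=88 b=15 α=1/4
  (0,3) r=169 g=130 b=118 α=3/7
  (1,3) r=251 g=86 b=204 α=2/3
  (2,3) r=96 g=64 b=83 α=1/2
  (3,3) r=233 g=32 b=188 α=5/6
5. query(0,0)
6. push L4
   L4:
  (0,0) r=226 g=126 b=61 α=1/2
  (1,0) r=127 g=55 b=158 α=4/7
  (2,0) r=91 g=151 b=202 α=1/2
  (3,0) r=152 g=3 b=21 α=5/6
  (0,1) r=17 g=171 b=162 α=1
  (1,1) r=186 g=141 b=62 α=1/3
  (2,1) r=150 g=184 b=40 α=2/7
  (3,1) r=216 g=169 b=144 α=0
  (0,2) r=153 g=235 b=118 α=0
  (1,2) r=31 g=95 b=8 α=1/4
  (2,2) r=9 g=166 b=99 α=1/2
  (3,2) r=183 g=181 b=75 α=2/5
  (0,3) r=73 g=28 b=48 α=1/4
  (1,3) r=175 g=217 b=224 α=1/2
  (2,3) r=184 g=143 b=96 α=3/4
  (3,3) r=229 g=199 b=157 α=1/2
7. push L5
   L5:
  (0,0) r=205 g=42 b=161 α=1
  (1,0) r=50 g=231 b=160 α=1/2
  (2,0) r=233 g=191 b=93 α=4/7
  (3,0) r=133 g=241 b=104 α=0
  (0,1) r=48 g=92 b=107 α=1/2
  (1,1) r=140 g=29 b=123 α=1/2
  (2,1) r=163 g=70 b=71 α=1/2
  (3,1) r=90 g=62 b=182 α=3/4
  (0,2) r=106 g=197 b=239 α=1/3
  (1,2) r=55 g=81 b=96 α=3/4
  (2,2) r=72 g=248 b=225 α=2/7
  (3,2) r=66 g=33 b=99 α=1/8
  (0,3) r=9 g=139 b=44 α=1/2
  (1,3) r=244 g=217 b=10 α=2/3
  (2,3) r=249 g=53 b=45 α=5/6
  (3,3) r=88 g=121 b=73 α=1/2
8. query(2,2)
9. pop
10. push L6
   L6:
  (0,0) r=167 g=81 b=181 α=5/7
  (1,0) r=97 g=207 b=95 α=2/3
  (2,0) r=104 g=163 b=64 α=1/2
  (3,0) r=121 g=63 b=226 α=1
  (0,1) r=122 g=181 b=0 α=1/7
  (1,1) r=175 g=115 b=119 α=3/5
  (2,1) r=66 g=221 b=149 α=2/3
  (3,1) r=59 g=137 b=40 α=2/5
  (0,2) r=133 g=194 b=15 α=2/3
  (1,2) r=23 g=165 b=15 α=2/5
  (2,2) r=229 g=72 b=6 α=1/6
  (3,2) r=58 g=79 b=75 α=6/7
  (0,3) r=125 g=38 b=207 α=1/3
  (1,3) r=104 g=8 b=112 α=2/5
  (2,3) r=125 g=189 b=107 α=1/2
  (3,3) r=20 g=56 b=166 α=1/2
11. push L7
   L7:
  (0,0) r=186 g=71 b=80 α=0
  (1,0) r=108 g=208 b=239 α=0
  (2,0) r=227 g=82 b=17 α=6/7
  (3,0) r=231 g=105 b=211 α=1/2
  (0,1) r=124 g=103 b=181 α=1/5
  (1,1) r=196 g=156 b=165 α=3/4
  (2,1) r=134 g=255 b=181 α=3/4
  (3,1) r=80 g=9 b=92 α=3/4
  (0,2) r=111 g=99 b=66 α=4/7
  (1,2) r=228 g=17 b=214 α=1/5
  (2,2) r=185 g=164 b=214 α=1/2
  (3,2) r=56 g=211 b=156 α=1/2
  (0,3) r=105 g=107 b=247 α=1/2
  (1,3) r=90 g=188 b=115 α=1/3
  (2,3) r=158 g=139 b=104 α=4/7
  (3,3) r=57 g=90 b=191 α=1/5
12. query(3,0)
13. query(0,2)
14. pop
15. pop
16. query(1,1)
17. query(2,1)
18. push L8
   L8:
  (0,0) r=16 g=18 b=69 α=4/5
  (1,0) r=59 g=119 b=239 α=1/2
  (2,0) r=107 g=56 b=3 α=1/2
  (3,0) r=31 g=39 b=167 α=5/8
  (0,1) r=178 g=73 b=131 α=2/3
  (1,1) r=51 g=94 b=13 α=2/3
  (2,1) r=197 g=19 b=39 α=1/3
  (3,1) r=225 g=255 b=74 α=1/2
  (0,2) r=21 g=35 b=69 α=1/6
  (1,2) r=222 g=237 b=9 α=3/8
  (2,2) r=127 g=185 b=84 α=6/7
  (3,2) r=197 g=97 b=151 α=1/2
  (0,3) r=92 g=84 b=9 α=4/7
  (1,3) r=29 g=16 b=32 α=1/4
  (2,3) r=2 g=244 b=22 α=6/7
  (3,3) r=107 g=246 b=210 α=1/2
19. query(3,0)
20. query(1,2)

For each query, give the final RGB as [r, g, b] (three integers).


query (3,0) [L1,L2] — begin 0,0,0
after L1 α=1/2: [27, 63, 116]
after L2 α=1/4: [81/2, 187/2, 146]
= [40, 94, 146]

(0,0) stack=L1,L2,L3; from [0,0,0]:
after L1 α=3/7: [15, 417/7, 48/7]
after L2 α=1/4: [45/2, 1049/14, 627/28]
after L3 α=4/5: [797/10, 2617/70, 20563/140]
= [80, 37, 147]

at x=2,y=2 over L1,L2,L3,L4,L5:
L1 α=5/6: [440/3, 610/3, 490/3]
L2 α=2/3: [1538/9, 772/9, 1762/9]
L3 α=1: [125, 196, 222]
L4 α=1/2: [67, 181, 321/2]
L5 α=2/7: [479/7, 1401/7, 2505/14]
→ [68, 200, 179]

query (3,0) [L1,L2,L3,L4,L6,L7] — begin 0,0,0
after L1 α=1/2: [27, 63, 116]
after L2 α=1/4: [81/2, 187/2, 146]
after L3 α=1/8: [741/16, 1427/16, 537/4]
after L4 α=5/6: [12901/96, 1667/96, 319/8]
after L6 α=1: [121, 63, 226]
after L7 α=1/2: [176, 84, 437/2]
→ [176, 84, 218]

query (0,2) [L1,L2,L3,L4,L6,L7] — begin 0,0,0
+L1 (α=1/2) → [155/2, 217/2, 49/2]
+L2 (α=1/6) → [905/12, 1483/12, 409/12]
+L3 (α=1) → [88, 51, 44]
+L4 (α=0) → [88, 51, 44]
+L6 (α=2/3) → [118, 439/3, 74/3]
+L7 (α=4/7) → [114, 835/7, 338/7]
→ [114, 119, 48]

(1,1) stack=L1,L2,L3,L4; from [0,0,0]:
after L1 α=1/2: [106, 16, 19/2]
after L2 α=3/4: [793/4, 181, 991/8]
after L3 α=1/3: [413/2, 527/3, 1115/12]
after L4 α=1/3: [599/3, 1477/9, 1487/18]
rounded: [200, 164, 83]

query (2,1) [L1,L2,L3,L4] — begin 0,0,0
+L1 (α=2/7) → [274/7, 492/7, 24]
+L2 (α=1/8) → [459/8, 145/2, 301/8]
+L3 (α=1/4) → [1969/32, 877/8, 2055/32]
+L4 (α=2/7) → [19445/224, 1047/8, 12835/224]
→ [87, 131, 57]

at x=3,y=0 over L1,L2,L3,L4,L8:
L1 α=1/2: [27, 63, 116]
L2 α=1/4: [81/2, 187/2, 146]
L3 α=1/8: [741/16, 1427/16, 537/4]
L4 α=5/6: [12901/96, 1667/96, 319/8]
L8 α=5/8: [17861/256, 7907/256, 7637/64]
→ [70, 31, 119]

(1,2) stack=L1,L2,L3,L4,L8; from [0,0,0]:
after L1 α=0: [0, 0, 0]
after L2 α=5/8: [205/8, 40, 1275/8]
after L3 α=3/8: [6905/64, 395/8, 11655/64]
after L4 α=1/4: [22699/256, 1945/32, 35477/256]
after L8 α=3/8: [283991/2048, 32477/256, 184297/2048]
rounded: [139, 127, 90]


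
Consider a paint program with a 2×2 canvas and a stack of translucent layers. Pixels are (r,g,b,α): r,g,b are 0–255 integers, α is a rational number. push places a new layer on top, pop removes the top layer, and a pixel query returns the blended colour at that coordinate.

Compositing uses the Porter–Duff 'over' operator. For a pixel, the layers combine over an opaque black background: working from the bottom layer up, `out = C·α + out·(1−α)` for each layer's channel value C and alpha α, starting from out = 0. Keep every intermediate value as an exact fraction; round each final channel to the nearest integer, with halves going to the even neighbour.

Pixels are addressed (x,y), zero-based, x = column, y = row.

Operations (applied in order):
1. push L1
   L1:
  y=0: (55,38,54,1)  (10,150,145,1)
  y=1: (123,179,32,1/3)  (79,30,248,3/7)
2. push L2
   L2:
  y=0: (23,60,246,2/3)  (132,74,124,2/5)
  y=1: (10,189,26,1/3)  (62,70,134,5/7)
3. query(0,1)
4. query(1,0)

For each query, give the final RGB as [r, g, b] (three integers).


query (0,1) [L1,L2] — begin 0,0,0
after L1 α=1/3: [41, 179/3, 32/3]
after L2 α=1/3: [92/3, 925/9, 142/9]
= [31, 103, 16]

(1,0) stack=L1,L2; from [0,0,0]:
+L1 (α=1) → [10, 150, 145]
+L2 (α=2/5) → [294/5, 598/5, 683/5]
→ [59, 120, 137]


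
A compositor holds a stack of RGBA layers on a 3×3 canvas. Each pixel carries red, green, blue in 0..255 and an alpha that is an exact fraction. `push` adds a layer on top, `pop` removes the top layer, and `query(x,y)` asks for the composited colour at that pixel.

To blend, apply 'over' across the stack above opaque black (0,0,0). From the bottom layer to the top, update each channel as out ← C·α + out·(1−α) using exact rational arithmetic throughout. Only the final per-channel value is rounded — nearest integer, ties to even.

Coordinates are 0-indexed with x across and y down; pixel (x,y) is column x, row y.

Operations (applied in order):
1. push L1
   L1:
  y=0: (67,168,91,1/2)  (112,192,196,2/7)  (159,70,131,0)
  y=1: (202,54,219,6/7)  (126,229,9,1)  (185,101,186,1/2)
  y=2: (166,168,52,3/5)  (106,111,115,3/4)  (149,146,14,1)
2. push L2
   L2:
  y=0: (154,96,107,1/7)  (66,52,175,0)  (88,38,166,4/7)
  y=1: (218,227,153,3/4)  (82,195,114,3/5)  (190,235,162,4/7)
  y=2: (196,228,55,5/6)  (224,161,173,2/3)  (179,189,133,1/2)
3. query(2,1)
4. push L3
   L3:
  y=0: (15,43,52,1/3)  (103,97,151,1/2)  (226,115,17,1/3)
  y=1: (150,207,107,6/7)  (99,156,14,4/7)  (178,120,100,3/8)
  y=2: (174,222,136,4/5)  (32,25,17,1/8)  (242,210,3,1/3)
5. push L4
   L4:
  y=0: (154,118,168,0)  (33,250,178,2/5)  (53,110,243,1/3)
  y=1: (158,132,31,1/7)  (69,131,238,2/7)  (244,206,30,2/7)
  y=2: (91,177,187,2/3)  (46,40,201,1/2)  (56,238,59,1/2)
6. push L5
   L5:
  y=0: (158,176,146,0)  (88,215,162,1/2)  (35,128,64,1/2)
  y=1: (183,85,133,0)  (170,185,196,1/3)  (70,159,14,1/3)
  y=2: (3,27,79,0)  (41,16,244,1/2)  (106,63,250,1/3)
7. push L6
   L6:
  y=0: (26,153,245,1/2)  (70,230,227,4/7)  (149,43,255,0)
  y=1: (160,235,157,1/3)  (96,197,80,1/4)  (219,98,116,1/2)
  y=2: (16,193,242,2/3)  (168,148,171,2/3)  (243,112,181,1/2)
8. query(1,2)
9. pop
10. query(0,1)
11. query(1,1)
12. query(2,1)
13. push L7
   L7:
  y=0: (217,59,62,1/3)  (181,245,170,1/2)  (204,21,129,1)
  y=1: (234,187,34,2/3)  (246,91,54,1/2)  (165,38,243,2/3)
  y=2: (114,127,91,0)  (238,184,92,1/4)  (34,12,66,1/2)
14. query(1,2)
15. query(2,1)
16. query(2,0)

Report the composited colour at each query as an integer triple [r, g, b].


query (2,1) [L1,L2] — begin 0,0,0
+L1 (α=1/2) → [185/2, 101/2, 93]
+L2 (α=4/7) → [2075/14, 2183/14, 927/7]
= [148, 156, 132]

(1,2) stack=L1,L2,L3,L4,L5,L6; from [0,0,0]:
+L1 (α=3/4) → [159/2, 333/4, 345/4]
+L2 (α=2/3) → [1055/6, 1621/12, 1729/12]
+L3 (α=1/8) → [7577/48, 11647/96, 12307/96]
+L4 (α=1/2) → [9785/96, 15487/192, 31603/192]
+L5 (α=1/2) → [13721/192, 18559/384, 78451/384]
+L6 (α=2/3) → [78233/576, 132223/1152, 209779/1152]
rounded: [136, 115, 182]

query (0,1) [L1,L2,L3,L4,L5] — begin 0,0,0
after L1 α=6/7: [1212/7, 324/7, 1314/7]
after L2 α=3/4: [2895/14, 5091/28, 4527/28]
after L3 α=6/7: [15495/98, 39867/196, 22503/196]
after L4 α=1/7: [54227/343, 132537/686, 70547/686]
after L5 α=0: [54227/343, 132537/686, 70547/686]
rounded: [158, 193, 103]

at x=1,y=1 over L1,L2,L3,L4,L5:
after L1 α=1: [126, 229, 9]
after L2 α=3/5: [498/5, 1043/5, 72]
after L3 α=4/7: [3474/35, 6249/35, 272/7]
after L4 α=2/7: [4440/49, 8083/49, 4692/49]
after L5 α=1/3: [17210/147, 25231/147, 18988/147]
→ [117, 172, 129]

(2,1) stack=L1,L2,L3,L4,L5; from [0,0,0]:
L1 α=1/2: [185/2, 101/2, 93]
L2 α=4/7: [2075/14, 2183/14, 927/7]
L3 α=3/8: [17851/112, 15955/112, 6735/56]
L4 α=2/7: [143911/784, 125919/784, 37035/392]
L5 α=1/3: [57117/392, 62749/392, 39779/588]
rounded: [146, 160, 68]

at x=1,y=2 over L1,L2,L3,L4,L5,L7:
L1 α=3/4: [159/2, 333/4, 345/4]
L2 α=2/3: [1055/6, 1621/12, 1729/12]
L3 α=1/8: [7577/48, 11647/96, 12307/96]
L4 α=1/2: [9785/96, 15487/192, 31603/192]
L5 α=1/2: [13721/192, 18559/384, 78451/384]
L7 α=1/4: [28953/256, 42111/512, 90227/512]
= [113, 82, 176]

query (2,1) [L1,L2,L3,L4,L5,L7] — begin 0,0,0
after L1 α=1/2: [185/2, 101/2, 93]
after L2 α=4/7: [2075/14, 2183/14, 927/7]
after L3 α=3/8: [17851/112, 15955/112, 6735/56]
after L4 α=2/7: [143911/784, 125919/784, 37035/392]
after L5 α=1/3: [57117/392, 62749/392, 39779/588]
after L7 α=2/3: [62159/392, 30847/392, 325547/1764]
→ [159, 79, 185]

(2,0) stack=L1,L2,L3,L4,L5,L7; from [0,0,0]:
L1 α=0: [0, 0, 0]
L2 α=4/7: [352/7, 152/7, 664/7]
L3 α=1/3: [762/7, 1109/21, 1447/21]
L4 α=1/3: [1895/21, 4528/63, 7997/63]
L5 α=1/2: [1315/21, 6296/63, 12029/126]
L7 α=1: [204, 21, 129]
= [204, 21, 129]


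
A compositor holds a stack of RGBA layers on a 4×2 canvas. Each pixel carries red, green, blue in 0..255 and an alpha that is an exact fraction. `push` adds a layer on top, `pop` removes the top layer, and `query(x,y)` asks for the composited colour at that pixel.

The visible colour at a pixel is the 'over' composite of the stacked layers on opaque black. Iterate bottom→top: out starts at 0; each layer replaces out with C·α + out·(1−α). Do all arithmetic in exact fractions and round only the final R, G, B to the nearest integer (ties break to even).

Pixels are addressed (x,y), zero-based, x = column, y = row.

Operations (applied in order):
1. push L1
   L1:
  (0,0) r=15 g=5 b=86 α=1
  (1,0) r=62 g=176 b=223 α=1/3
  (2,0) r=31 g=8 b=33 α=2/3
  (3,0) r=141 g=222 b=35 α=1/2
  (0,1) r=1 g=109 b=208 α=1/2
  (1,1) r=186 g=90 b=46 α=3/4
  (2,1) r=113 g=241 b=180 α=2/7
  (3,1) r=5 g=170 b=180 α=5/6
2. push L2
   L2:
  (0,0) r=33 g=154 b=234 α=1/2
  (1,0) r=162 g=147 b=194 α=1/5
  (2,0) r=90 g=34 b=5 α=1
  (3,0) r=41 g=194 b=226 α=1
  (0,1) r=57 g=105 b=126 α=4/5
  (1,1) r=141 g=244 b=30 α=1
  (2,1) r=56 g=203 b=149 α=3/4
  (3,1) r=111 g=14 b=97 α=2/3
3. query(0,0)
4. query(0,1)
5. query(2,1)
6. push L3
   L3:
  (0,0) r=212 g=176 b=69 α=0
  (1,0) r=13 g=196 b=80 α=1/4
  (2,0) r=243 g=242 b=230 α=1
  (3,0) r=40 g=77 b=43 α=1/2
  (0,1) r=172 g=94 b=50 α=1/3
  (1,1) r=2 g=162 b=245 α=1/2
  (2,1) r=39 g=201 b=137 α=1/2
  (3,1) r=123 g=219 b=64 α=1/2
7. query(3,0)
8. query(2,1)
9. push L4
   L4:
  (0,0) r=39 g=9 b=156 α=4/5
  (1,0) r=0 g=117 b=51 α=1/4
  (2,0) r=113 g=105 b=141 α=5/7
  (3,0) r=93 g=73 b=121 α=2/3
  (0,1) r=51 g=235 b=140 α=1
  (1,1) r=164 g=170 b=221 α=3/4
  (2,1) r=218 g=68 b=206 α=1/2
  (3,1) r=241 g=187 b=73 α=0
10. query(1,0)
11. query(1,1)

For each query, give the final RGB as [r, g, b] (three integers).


at x=0,y=0 over L1,L2:
after L1 α=1: [15, 5, 86]
after L2 α=1/2: [24, 159/2, 160]
rounded: [24, 80, 160]

at x=0,y=1 over L1,L2:
+L1 (α=1/2) → [1/2, 109/2, 104]
+L2 (α=4/5) → [457/10, 949/10, 608/5]
= [46, 95, 122]

query (2,1) [L1,L2] — begin 0,0,0
L1 α=2/7: [226/7, 482/7, 360/7]
L2 α=3/4: [701/14, 4745/28, 3489/28]
rounded: [50, 169, 125]

at x=3,y=0 over L1,L2,L3:
L1 α=1/2: [141/2, 111, 35/2]
L2 α=1: [41, 194, 226]
L3 α=1/2: [81/2, 271/2, 269/2]
rounded: [40, 136, 134]

(2,1) stack=L1,L2,L3; from [0,0,0]:
after L1 α=2/7: [226/7, 482/7, 360/7]
after L2 α=3/4: [701/14, 4745/28, 3489/28]
after L3 α=1/2: [1247/28, 10373/56, 7325/56]
→ [45, 185, 131]

query (1,0) [L1,L2,L3,L4] — begin 0,0,0
+L1 (α=1/3) → [62/3, 176/3, 223/3]
+L2 (α=1/5) → [734/15, 229/3, 1474/15]
+L3 (α=1/4) → [799/20, 425/4, 937/10]
+L4 (α=1/4) → [2397/80, 1743/16, 3321/40]
= [30, 109, 83]

query (1,1) [L1,L2,L3,L4] — begin 0,0,0
+L1 (α=3/4) → [279/2, 135/2, 69/2]
+L2 (α=1) → [141, 244, 30]
+L3 (α=1/2) → [143/2, 203, 275/2]
+L4 (α=3/4) → [1127/8, 713/4, 1601/8]
→ [141, 178, 200]


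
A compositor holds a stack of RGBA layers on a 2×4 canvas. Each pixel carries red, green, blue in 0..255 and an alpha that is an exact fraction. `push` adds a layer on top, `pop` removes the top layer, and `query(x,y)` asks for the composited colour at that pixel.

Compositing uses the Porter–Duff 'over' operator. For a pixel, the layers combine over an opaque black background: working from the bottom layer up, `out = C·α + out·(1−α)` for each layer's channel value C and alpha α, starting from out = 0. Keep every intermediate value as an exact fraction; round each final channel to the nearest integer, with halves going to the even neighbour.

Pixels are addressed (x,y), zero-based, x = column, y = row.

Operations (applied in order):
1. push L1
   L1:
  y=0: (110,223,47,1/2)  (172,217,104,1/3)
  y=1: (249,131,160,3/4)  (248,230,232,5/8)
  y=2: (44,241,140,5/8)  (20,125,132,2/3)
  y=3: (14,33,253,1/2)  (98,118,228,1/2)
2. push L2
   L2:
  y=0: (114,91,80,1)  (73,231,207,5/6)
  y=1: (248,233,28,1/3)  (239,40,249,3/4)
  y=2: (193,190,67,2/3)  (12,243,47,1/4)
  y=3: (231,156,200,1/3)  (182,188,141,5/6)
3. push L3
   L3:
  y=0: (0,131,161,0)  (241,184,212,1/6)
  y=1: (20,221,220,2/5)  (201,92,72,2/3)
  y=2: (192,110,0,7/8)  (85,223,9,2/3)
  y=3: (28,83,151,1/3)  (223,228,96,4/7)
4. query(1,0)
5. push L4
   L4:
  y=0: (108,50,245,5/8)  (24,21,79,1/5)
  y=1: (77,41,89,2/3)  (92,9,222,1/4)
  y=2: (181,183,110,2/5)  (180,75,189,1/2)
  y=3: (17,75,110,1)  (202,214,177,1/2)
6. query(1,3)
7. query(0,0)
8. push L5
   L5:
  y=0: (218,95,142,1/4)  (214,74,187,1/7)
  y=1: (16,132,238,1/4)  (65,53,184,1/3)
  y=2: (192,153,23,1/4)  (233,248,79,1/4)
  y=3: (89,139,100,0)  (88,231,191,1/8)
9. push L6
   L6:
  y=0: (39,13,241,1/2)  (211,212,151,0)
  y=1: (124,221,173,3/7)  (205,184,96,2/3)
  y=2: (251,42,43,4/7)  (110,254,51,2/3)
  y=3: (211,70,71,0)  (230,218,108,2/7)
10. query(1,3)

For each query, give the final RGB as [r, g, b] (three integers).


query (1,0) [L1,L2,L3] — begin 0,0,0
+L1 (α=1/3) → [172/3, 217/3, 104/3]
+L2 (α=5/6) → [1267/18, 1841/9, 3209/18]
+L3 (α=1/6) → [10673/108, 10861/54, 19861/108]
rounded: [99, 201, 184]

query (1,3) [L1,L2,L3,L4] — begin 0,0,0
+L1 (α=1/2) → [49, 59, 114]
+L2 (α=5/6) → [959/6, 333/2, 273/2]
+L3 (α=4/7) → [2743/14, 2823/14, 1587/14]
+L4 (α=1/2) → [5571/28, 5819/28, 4065/28]
→ [199, 208, 145]

at x=0,y=0 over L1,L2,L3,L4:
+L1 (α=1/2) → [55, 223/2, 47/2]
+L2 (α=1) → [114, 91, 80]
+L3 (α=0) → [114, 91, 80]
+L4 (α=5/8) → [441/4, 523/8, 1465/8]
rounded: [110, 65, 183]

query (1,3) [L1,L2,L3,L4,L5,L6] — begin 0,0,0
L1 α=1/2: [49, 59, 114]
L2 α=5/6: [959/6, 333/2, 273/2]
L3 α=4/7: [2743/14, 2823/14, 1587/14]
L4 α=1/2: [5571/28, 5819/28, 4065/28]
L5 α=1/8: [5923/32, 6743/32, 4829/32]
L6 α=2/7: [44335/224, 47667/224, 31057/224]
= [198, 213, 139]


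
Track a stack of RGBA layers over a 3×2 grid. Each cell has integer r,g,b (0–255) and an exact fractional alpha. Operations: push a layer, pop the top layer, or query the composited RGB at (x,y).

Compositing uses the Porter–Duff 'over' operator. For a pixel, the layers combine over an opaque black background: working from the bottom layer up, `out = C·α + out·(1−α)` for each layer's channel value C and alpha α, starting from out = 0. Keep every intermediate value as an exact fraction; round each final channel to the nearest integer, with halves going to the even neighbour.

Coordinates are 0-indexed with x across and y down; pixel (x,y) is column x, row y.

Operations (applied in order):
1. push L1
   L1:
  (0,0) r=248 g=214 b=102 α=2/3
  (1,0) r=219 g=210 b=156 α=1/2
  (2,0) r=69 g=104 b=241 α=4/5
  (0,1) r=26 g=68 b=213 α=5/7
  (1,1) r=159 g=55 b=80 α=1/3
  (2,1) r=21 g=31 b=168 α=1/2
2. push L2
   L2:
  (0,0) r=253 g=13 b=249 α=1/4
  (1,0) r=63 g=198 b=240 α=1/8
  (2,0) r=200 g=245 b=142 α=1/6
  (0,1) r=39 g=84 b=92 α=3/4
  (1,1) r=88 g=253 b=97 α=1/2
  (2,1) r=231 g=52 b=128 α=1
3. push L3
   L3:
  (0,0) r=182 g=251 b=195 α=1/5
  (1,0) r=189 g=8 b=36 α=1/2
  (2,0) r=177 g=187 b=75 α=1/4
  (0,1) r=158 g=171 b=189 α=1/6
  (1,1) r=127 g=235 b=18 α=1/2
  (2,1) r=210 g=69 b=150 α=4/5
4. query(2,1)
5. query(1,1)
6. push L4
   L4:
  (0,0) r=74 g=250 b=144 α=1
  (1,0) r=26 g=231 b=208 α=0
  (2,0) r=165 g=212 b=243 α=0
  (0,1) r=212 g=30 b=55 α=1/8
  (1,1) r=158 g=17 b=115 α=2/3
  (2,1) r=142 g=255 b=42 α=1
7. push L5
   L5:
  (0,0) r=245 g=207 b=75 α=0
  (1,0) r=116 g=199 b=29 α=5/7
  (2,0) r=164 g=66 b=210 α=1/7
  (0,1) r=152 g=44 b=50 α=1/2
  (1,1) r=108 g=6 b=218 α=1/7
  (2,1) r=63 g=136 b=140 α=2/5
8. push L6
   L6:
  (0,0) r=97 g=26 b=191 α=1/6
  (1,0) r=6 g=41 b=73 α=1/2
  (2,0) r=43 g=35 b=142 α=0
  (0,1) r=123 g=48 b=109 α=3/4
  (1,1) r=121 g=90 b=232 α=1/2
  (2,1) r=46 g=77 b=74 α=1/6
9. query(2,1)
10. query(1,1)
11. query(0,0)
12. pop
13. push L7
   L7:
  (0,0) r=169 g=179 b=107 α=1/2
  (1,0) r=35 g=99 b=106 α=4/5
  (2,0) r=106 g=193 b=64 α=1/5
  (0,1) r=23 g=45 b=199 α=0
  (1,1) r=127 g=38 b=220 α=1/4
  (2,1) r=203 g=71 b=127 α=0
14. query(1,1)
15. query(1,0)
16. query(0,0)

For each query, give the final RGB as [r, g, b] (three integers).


query (2,1) [L1,L2,L3] — begin 0,0,0
L1 α=1/2: [21/2, 31/2, 84]
L2 α=1: [231, 52, 128]
L3 α=4/5: [1071/5, 328/5, 728/5]
rounded: [214, 66, 146]

at x=1,y=1 over L1,L2,L3:
after L1 α=1/3: [53, 55/3, 80/3]
after L2 α=1/2: [141/2, 407/3, 371/6]
after L3 α=1/2: [395/4, 556/3, 479/12]
→ [99, 185, 40]

query (2,1) [L1,L2,L3,L4,L5,L6] — begin 0,0,0
+L1 (α=1/2) → [21/2, 31/2, 84]
+L2 (α=1) → [231, 52, 128]
+L3 (α=4/5) → [1071/5, 328/5, 728/5]
+L4 (α=1) → [142, 255, 42]
+L5 (α=2/5) → [552/5, 1037/5, 406/5]
+L6 (α=1/6) → [299/3, 557/3, 80]
= [100, 186, 80]

(1,1) stack=L1,L2,L3,L4,L5,L6; from [0,0,0]:
+L1 (α=1/3) → [53, 55/3, 80/3]
+L2 (α=1/2) → [141/2, 407/3, 371/6]
+L3 (α=1/2) → [395/4, 556/3, 479/12]
+L4 (α=2/3) → [553/4, 658/9, 3239/36]
+L5 (α=1/7) → [1875/14, 1334/21, 4547/42]
+L6 (α=1/2) → [3569/28, 1612/21, 14291/84]
rounded: [127, 77, 170]

query (0,0) [L1,L2,L3,L4,L5,L6] — begin 0,0,0
+L1 (α=2/3) → [496/3, 428/3, 68]
+L2 (α=1/4) → [749/4, 441/4, 453/4]
+L3 (α=1/5) → [931/5, 692/5, 648/5]
+L4 (α=1) → [74, 250, 144]
+L5 (α=0) → [74, 250, 144]
+L6 (α=1/6) → [467/6, 638/3, 911/6]
rounded: [78, 213, 152]

at x=1,y=1 over L1,L2,L3,L4,L5,L7:
L1 α=1/3: [53, 55/3, 80/3]
L2 α=1/2: [141/2, 407/3, 371/6]
L3 α=1/2: [395/4, 556/3, 479/12]
L4 α=2/3: [553/4, 658/9, 3239/36]
L5 α=1/7: [1875/14, 1334/21, 4547/42]
L7 α=1/4: [7403/56, 400/7, 7627/56]
= [132, 57, 136]

at x=1,y=0 over L1,L2,L3,L4,L5,L7:
L1 α=1/2: [219/2, 105, 78]
L2 α=1/8: [1659/16, 933/8, 393/4]
L3 α=1/2: [4683/32, 997/16, 537/8]
L4 α=0: [4683/32, 997/16, 537/8]
L5 α=5/7: [13963/112, 8957/56, 1117/28]
L7 α=4/5: [29643/560, 31133/280, 12989/140]
rounded: [53, 111, 93]

(0,0) stack=L1,L2,L3,L4,L5,L7; from [0,0,0]:
after L1 α=2/3: [496/3, 428/3, 68]
after L2 α=1/4: [749/4, 441/4, 453/4]
after L3 α=1/5: [931/5, 692/5, 648/5]
after L4 α=1: [74, 250, 144]
after L5 α=0: [74, 250, 144]
after L7 α=1/2: [243/2, 429/2, 251/2]
= [122, 214, 126]


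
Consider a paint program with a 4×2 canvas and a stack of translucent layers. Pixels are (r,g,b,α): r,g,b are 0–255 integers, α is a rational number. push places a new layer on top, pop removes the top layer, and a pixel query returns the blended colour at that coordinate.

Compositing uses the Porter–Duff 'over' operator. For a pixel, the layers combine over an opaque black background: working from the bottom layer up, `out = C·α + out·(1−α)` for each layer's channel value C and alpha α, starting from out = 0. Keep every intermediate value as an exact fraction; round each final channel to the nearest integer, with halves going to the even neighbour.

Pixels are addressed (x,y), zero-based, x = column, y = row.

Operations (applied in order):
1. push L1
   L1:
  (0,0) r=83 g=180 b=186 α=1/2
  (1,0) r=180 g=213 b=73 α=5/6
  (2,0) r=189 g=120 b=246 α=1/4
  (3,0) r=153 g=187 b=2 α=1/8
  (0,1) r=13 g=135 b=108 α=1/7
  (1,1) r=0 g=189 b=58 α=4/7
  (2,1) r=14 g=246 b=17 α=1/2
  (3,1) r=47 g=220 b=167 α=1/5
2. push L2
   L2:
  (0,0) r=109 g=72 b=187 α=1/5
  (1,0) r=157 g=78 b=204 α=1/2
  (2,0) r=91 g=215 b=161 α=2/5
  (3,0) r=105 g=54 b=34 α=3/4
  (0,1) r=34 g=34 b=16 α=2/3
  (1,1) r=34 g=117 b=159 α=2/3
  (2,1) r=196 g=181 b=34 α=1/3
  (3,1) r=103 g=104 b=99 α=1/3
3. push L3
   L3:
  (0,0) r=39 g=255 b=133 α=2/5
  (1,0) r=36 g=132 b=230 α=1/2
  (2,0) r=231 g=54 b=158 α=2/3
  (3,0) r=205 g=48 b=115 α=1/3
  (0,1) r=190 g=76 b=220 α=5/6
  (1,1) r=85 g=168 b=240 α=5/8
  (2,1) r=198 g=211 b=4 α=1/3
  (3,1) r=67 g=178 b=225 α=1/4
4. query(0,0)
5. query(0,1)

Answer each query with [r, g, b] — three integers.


at x=0,y=0 over L1,L2,L3:
L1 α=1/2: [83/2, 90, 93]
L2 α=1/5: [55, 432/5, 559/5]
L3 α=2/5: [243/5, 3846/25, 3007/25]
= [49, 154, 120]

(0,1) stack=L1,L2,L3; from [0,0,0]:
after L1 α=1/7: [13/7, 135/7, 108/7]
after L2 α=2/3: [163/7, 611/21, 332/21]
after L3 α=5/6: [2271/14, 8591/126, 11716/63]
rounded: [162, 68, 186]


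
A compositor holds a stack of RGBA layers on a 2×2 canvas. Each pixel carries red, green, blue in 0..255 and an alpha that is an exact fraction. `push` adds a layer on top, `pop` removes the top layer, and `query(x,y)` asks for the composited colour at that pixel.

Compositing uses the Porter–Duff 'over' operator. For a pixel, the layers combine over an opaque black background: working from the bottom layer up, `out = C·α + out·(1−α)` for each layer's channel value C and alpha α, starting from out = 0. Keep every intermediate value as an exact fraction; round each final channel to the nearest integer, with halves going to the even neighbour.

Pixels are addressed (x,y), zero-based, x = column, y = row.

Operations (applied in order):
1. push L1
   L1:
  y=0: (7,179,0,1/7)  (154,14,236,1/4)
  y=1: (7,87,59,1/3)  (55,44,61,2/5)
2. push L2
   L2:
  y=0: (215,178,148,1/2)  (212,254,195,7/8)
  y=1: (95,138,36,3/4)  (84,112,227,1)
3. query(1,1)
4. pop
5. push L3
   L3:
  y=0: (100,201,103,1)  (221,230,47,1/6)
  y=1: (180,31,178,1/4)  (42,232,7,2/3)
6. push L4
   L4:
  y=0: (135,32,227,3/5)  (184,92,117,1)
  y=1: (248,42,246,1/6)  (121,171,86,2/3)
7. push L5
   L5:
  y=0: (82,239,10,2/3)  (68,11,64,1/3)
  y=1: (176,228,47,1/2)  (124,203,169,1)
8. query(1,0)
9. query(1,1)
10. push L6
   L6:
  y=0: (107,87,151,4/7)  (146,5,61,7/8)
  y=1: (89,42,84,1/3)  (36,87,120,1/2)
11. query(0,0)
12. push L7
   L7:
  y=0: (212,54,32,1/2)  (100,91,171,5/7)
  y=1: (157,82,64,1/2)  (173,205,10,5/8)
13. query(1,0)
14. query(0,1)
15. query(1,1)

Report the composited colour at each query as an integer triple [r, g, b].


query (1,1) [L1,L2] — begin 0,0,0
L1 α=2/5: [22, 88/5, 122/5]
L2 α=1: [84, 112, 227]
→ [84, 112, 227]

query (1,0) [L1,L3,L4,L5] — begin 0,0,0
after L1 α=1/4: [77/2, 7/2, 59]
after L3 α=1/6: [827/12, 165/4, 57]
after L4 α=1: [184, 92, 117]
after L5 α=1/3: [436/3, 65, 298/3]
= [145, 65, 99]

(1,1) stack=L1,L3,L4,L5; from [0,0,0]:
L1 α=2/5: [22, 88/5, 122/5]
L3 α=2/3: [106/3, 2408/15, 64/5]
L4 α=2/3: [832/9, 7538/45, 308/5]
L5 α=1: [124, 203, 169]
rounded: [124, 203, 169]

at x=0,y=0 over L1,L3,L4,L5,L6:
L1 α=1/7: [1, 179/7, 0]
L3 α=1: [100, 201, 103]
L4 α=3/5: [121, 498/5, 887/5]
L5 α=2/3: [95, 2888/15, 329/5]
L6 α=4/7: [713/7, 4628/35, 4007/35]
rounded: [102, 132, 114]

(1,0) stack=L1,L3,L4,L5,L6,L7; from [0,0,0]:
after L1 α=1/4: [77/2, 7/2, 59]
after L3 α=1/6: [827/12, 165/4, 57]
after L4 α=1: [184, 92, 117]
after L5 α=1/3: [436/3, 65, 298/3]
after L6 α=7/8: [1751/12, 25/2, 1579/24]
after L7 α=5/7: [4751/42, 480/7, 11839/84]
→ [113, 69, 141]

at x=0,y=1 over L1,L3,L4,L5,L6,L7:
+L1 (α=1/3) → [7/3, 29, 59/3]
+L3 (α=1/4) → [187/4, 59/2, 237/4]
+L4 (α=1/6) → [1927/24, 379/12, 723/8]
+L5 (α=1/2) → [6151/48, 3115/24, 1099/16]
+L6 (α=1/3) → [8287/72, 3619/36, 1771/24]
+L7 (α=1/2) → [19591/144, 6571/72, 3307/48]
= [136, 91, 69]

(1,1) stack=L1,L3,L4,L5,L6,L7; from [0,0,0]:
after L1 α=2/5: [22, 88/5, 122/5]
after L3 α=2/3: [106/3, 2408/15, 64/5]
after L4 α=2/3: [832/9, 7538/45, 308/5]
after L5 α=1: [124, 203, 169]
after L6 α=1/2: [80, 145, 289/2]
after L7 α=5/8: [1105/8, 365/2, 967/16]
= [138, 182, 60]
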